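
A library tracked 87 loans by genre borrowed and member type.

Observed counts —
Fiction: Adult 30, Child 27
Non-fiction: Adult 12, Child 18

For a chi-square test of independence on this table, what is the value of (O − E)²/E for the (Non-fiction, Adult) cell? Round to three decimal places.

0.426

Row total (Non-fiction) = 30; column total (Adult) = 42; N = 87.
Expected count E = 30 × 42 / 87 = 14.4828.
Contribution = (O − E)²/E = (12 − 14.4828)² / 14.4828 = 0.426.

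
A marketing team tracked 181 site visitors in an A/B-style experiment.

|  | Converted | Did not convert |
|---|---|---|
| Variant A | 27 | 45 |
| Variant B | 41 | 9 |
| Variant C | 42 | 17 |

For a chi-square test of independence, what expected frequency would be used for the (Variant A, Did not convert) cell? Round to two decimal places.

28.24

Row total (Variant A) = 72; column total (Did not convert) = 71; grand total N = 181.
Expected count = (row total × column total) / N = 72 × 71 / 181 = 28.24.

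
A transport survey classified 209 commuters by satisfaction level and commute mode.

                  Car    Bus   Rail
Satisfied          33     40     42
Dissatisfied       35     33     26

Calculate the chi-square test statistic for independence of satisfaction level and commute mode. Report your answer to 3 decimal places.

Row totals: 115, 94. Column totals: 68, 73, 68. Grand total N = 209.
Expected counts (row total × column total / N):
  Satisfied, Car: 115×68/209 = 37.4163
  Satisfied, Bus: 115×73/209 = 40.1675
  Satisfied, Rail: 115×68/209 = 37.4163
  Dissatisfied, Car: 94×68/209 = 30.5837
  Dissatisfied, Bus: 94×73/209 = 32.8325
  Dissatisfied, Rail: 94×68/209 = 30.5837
Contributions (O − E)²/E:
  (33 − 37.4163)²/37.4163 = 0.5213
  (40 − 40.1675)²/40.1675 = 0.0007
  (42 − 37.4163)²/37.4163 = 0.5615
  (35 − 30.5837)²/30.5837 = 0.6377
  (33 − 32.8325)²/32.8325 = 0.0009
  (26 − 30.5837)²/30.5837 = 0.6870
χ² = 0.5213 + 0.0007 + 0.5615 + 0.6377 + 0.0009 + 0.6870 = 2.409

2.409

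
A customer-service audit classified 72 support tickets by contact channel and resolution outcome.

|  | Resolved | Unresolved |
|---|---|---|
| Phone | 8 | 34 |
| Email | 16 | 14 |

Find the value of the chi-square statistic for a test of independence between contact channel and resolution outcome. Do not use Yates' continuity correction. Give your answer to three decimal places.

Row totals: 42, 30. Column totals: 24, 48. Grand total N = 72.
Expected counts (row total × column total / N):
  Phone, Resolved: 42×24/72 = 14.0000
  Phone, Unresolved: 42×48/72 = 28.0000
  Email, Resolved: 30×24/72 = 10.0000
  Email, Unresolved: 30×48/72 = 20.0000
Contributions (O − E)²/E:
  (8 − 14.0000)²/14.0000 = 2.5714
  (34 − 28.0000)²/28.0000 = 1.2857
  (16 − 10.0000)²/10.0000 = 3.6000
  (14 − 20.0000)²/20.0000 = 1.8000
χ² = 2.5714 + 1.2857 + 3.6000 + 1.8000 = 9.257

9.257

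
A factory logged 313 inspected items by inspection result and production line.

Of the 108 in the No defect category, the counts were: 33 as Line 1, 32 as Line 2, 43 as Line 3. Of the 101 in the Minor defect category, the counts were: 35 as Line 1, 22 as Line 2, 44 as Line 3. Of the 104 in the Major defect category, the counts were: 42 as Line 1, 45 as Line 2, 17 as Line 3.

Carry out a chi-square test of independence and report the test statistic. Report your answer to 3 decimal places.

Row totals: 108, 101, 104. Column totals: 110, 99, 104. Grand total N = 313.
Expected counts (row total × column total / N):
  No defect, Line 1: 108×110/313 = 37.9553
  No defect, Line 2: 108×99/313 = 34.1597
  No defect, Line 3: 108×104/313 = 35.8850
  Minor defect, Line 1: 101×110/313 = 35.4952
  Minor defect, Line 2: 101×99/313 = 31.9457
  Minor defect, Line 3: 101×104/313 = 33.5591
  Major defect, Line 1: 104×110/313 = 36.5495
  Major defect, Line 2: 104×99/313 = 32.8946
  Major defect, Line 3: 104×104/313 = 34.5559
Contributions (O − E)²/E:
  (33 − 37.9553)²/37.9553 = 0.6469
  (32 − 34.1597)²/34.1597 = 0.1365
  (43 − 35.8850)²/35.8850 = 1.4107
  (35 − 35.4952)²/35.4952 = 0.0069
  (22 − 31.9457)²/31.9457 = 3.0964
  (44 − 33.5591)²/33.5591 = 3.2484
  (42 − 36.5495)²/36.5495 = 0.8128
  (45 − 32.8946)²/32.8946 = 4.4549
  (17 − 34.5559)²/34.5559 = 8.9192
χ² = 0.6469 + 0.1365 + 1.4107 + 0.0069 + 3.0964 + 3.2484 + 0.8128 + 4.4549 + 8.9192 = 22.733

22.733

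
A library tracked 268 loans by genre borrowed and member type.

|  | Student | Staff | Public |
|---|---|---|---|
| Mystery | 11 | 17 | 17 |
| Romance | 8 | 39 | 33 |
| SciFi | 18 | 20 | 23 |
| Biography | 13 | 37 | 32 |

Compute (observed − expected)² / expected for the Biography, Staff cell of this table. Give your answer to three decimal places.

Row total (Biography) = 82; column total (Staff) = 113; N = 268.
Expected count E = 82 × 113 / 268 = 34.5746.
Contribution = (O − E)²/E = (37 − 34.5746)² / 34.5746 = 0.170.

0.170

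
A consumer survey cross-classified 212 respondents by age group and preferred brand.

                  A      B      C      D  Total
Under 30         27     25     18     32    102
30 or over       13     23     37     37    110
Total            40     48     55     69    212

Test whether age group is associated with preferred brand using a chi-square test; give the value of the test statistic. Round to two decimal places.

Grand total N = 212.
Expected counts (row total × column total / N):
  Under 30, A: 102×40/212 = 19.245
  Under 30, B: 102×48/212 = 23.094
  Under 30, C: 102×55/212 = 26.462
  Under 30, D: 102×69/212 = 33.198
  30 or over, A: 110×40/212 = 20.755
  30 or over, B: 110×48/212 = 24.906
  30 or over, C: 110×55/212 = 28.538
  30 or over, D: 110×69/212 = 35.802
Contributions (O − E)²/E:
  (27 − 19.245)²/19.245 = 3.1250
  (25 − 23.094)²/23.094 = 0.1573
  (18 − 26.462)²/26.462 = 2.7060
  (32 − 33.198)²/33.198 = 0.0432
  (13 − 20.755)²/20.755 = 2.8976
  (23 − 24.906)²/24.906 = 0.1459
  (37 − 28.538)²/28.538 = 2.5091
  (37 − 35.802)²/35.802 = 0.0401
χ² = 3.1250 + 0.1573 + 2.7060 + 0.0432 + 2.8976 + 0.1459 + 2.5091 + 0.0401 = 11.62

11.62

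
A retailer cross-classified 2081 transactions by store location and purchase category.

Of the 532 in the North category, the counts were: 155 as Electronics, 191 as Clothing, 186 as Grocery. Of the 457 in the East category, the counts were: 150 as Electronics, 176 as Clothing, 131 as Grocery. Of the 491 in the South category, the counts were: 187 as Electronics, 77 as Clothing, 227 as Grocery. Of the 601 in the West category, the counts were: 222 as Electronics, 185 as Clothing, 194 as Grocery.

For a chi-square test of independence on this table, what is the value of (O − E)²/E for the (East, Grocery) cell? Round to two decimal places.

Row total (East) = 457; column total (Grocery) = 738; N = 2081.
Expected count E = 457 × 738 / 2081 = 162.069.
Contribution = (O − E)²/E = (131 − 162.069)² / 162.069 = 5.96.

5.96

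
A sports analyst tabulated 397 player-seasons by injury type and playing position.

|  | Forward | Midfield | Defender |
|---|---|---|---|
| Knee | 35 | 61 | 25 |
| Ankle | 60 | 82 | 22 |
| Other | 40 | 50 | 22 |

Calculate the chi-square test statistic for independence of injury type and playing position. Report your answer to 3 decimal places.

Row totals: 121, 164, 112. Column totals: 135, 193, 69. Grand total N = 397.
Expected counts (row total × column total / N):
  Knee, Forward: 121×135/397 = 41.1461
  Knee, Midfield: 121×193/397 = 58.8237
  Knee, Defender: 121×69/397 = 21.0302
  Ankle, Forward: 164×135/397 = 55.7683
  Ankle, Midfield: 164×193/397 = 79.7280
  Ankle, Defender: 164×69/397 = 28.5038
  Other, Forward: 112×135/397 = 38.0856
  Other, Midfield: 112×193/397 = 54.4484
  Other, Defender: 112×69/397 = 19.4660
Contributions (O − E)²/E:
  (35 − 41.1461)²/41.1461 = 0.9181
  (61 − 58.8237)²/58.8237 = 0.0805
  (25 − 21.0302)²/21.0302 = 0.7494
  (60 − 55.7683)²/55.7683 = 0.3211
  (82 − 79.7280)²/79.7280 = 0.0647
  (22 − 28.5038)²/28.5038 = 1.4840
  (40 − 38.0856)²/38.0856 = 0.0962
  (50 − 54.4484)²/54.4484 = 0.3634
  (22 − 19.4660)²/19.4660 = 0.3299
χ² = 0.9181 + 0.0805 + 0.7494 + 0.3211 + 0.0647 + 1.4840 + 0.0962 + 0.3634 + 0.3299 = 4.407

4.407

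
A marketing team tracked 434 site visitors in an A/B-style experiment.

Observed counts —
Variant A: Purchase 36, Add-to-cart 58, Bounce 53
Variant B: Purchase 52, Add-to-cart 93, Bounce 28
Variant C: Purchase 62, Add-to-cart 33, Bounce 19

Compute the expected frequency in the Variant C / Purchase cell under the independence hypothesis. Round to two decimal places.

39.40

Row total (Variant C) = 114; column total (Purchase) = 150; grand total N = 434.
Expected count = (row total × column total) / N = 114 × 150 / 434 = 39.40.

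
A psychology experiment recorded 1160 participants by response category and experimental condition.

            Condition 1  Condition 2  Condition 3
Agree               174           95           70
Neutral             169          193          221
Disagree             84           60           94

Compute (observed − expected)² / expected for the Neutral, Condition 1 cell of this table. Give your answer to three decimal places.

Row total (Neutral) = 583; column total (Condition 1) = 427; N = 1160.
Expected count E = 583 × 427 / 1160 = 214.6043.
Contribution = (O − E)²/E = (169 − 214.6043)² / 214.6043 = 9.691.

9.691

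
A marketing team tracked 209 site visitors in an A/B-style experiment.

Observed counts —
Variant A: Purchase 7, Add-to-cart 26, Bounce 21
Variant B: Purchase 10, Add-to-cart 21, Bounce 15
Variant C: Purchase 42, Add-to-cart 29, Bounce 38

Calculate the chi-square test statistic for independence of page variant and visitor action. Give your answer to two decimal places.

Row totals: 54, 46, 109. Column totals: 59, 76, 74. Grand total N = 209.
Expected counts (row total × column total / N):
  Variant A, Purchase: 54×59/209 = 15.244
  Variant A, Add-to-cart: 54×76/209 = 19.636
  Variant A, Bounce: 54×74/209 = 19.120
  Variant B, Purchase: 46×59/209 = 12.986
  Variant B, Add-to-cart: 46×76/209 = 16.727
  Variant B, Bounce: 46×74/209 = 16.287
  Variant C, Purchase: 109×59/209 = 30.770
  Variant C, Add-to-cart: 109×76/209 = 39.636
  Variant C, Bounce: 109×74/209 = 38.593
Contributions (O − E)²/E:
  (7 − 15.244)²/15.244 = 4.4584
  (26 − 19.636)²/19.636 = 2.0626
  (21 − 19.120)²/19.120 = 0.1849
  (10 − 12.986)²/12.986 = 0.6866
  (21 − 16.727)²/16.727 = 1.0916
  (15 − 16.287)²/16.287 = 0.1017
  (42 − 30.770)²/30.770 = 4.0986
  (29 − 39.636)²/39.636 = 2.8541
  (38 − 38.593)²/38.593 = 0.0091
χ² = 4.4584 + 2.0626 + 0.1849 + 0.6866 + 1.0916 + 0.1017 + 4.0986 + 2.8541 + 0.0091 = 15.55

15.55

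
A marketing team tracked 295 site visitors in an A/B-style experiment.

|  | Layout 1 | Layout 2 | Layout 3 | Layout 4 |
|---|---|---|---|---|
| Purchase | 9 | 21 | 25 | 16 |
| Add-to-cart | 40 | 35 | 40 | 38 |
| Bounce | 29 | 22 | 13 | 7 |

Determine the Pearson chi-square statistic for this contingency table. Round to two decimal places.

21.48

Row totals: 71, 153, 71. Column totals: 78, 78, 78, 61. Grand total N = 295.
Expected counts (row total × column total / N):
  Purchase, Layout 1: 71×78/295 = 18.773
  Purchase, Layout 2: 71×78/295 = 18.773
  Purchase, Layout 3: 71×78/295 = 18.773
  Purchase, Layout 4: 71×61/295 = 14.681
  Add-to-cart, Layout 1: 153×78/295 = 40.454
  Add-to-cart, Layout 2: 153×78/295 = 40.454
  Add-to-cart, Layout 3: 153×78/295 = 40.454
  Add-to-cart, Layout 4: 153×61/295 = 31.637
  Bounce, Layout 1: 71×78/295 = 18.773
  Bounce, Layout 2: 71×78/295 = 18.773
  Bounce, Layout 3: 71×78/295 = 18.773
  Bounce, Layout 4: 71×61/295 = 14.681
Contributions (O − E)²/E:
  (9 − 18.773)²/18.773 = 5.0877
  (21 − 18.773)²/18.773 = 0.2642
  (25 − 18.773)²/18.773 = 2.0655
  (16 − 14.681)²/14.681 = 0.1185
  (40 − 40.454)²/40.454 = 0.0051
  (35 − 40.454)²/40.454 = 0.7353
  (40 − 40.454)²/40.454 = 0.0051
  (38 − 31.637)²/31.637 = 1.2798
  (29 − 18.773)²/18.773 = 5.5714
  (22 − 18.773)²/18.773 = 0.5547
  (13 − 18.773)²/18.773 = 1.7753
  (7 − 14.681)²/14.681 = 4.0186
χ² = 5.0877 + 0.2642 + 2.0655 + 0.1185 + 0.0051 + 0.7353 + 0.0051 + 1.2798 + 5.5714 + 0.5547 + 1.7753 + 4.0186 = 21.48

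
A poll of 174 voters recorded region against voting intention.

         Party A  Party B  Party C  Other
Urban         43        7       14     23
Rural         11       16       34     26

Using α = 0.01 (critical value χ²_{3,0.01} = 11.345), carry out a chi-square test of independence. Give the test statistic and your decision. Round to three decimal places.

31.002; reject H₀

Row totals: 87, 87. Column totals: 54, 23, 48, 49. Grand total N = 174.
Expected counts (row total × column total / N):
  Urban, Party A: 87×54/174 = 27.0000
  Urban, Party B: 87×23/174 = 11.5000
  Urban, Party C: 87×48/174 = 24.0000
  Urban, Other: 87×49/174 = 24.5000
  Rural, Party A: 87×54/174 = 27.0000
  Rural, Party B: 87×23/174 = 11.5000
  Rural, Party C: 87×48/174 = 24.0000
  Rural, Other: 87×49/174 = 24.5000
Contributions (O − E)²/E:
  (43 − 27.0000)²/27.0000 = 9.4815
  (7 − 11.5000)²/11.5000 = 1.7609
  (14 − 24.0000)²/24.0000 = 4.1667
  (23 − 24.5000)²/24.5000 = 0.0918
  (11 − 27.0000)²/27.0000 = 9.4815
  (16 − 11.5000)²/11.5000 = 1.7609
  (34 − 24.0000)²/24.0000 = 4.1667
  (26 − 24.5000)²/24.5000 = 0.0918
χ² = 9.4815 + 1.7609 + 4.1667 + 0.0918 + 9.4815 + 1.7609 + 4.1667 + 0.0918 = 31.002
df = (2−1)(4−1) = 3. Since 31.002 > 11.345, reject the null hypothesis of independence at α = 0.01.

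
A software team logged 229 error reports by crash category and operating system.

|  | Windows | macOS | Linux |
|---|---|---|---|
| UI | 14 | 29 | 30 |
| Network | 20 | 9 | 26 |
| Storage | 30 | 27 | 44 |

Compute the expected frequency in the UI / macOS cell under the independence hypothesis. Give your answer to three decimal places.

Row total (UI) = 73; column total (macOS) = 65; grand total N = 229.
Expected count = (row total × column total) / N = 73 × 65 / 229 = 20.721.

20.721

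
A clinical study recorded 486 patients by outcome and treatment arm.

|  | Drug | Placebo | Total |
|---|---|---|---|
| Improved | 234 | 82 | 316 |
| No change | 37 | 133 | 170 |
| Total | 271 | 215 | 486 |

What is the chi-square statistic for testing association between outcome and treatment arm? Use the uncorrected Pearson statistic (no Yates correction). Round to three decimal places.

122.499

Grand total N = 486.
Expected counts (row total × column total / N):
  Improved, Drug: 316×271/486 = 176.20576
  Improved, Placebo: 316×215/486 = 139.79424
  No change, Drug: 170×271/486 = 94.79424
  No change, Placebo: 170×215/486 = 75.20576
Contributions (O − E)²/E:
  (234 − 176.20576)²/176.20576 = 18.9561
  (82 − 139.79424)²/139.79424 = 23.8935
  (37 − 94.79424)²/94.79424 = 35.2360
  (133 − 75.20576)²/75.20576 = 44.4138
χ² = 18.9561 + 23.8935 + 35.2360 + 44.4138 = 122.499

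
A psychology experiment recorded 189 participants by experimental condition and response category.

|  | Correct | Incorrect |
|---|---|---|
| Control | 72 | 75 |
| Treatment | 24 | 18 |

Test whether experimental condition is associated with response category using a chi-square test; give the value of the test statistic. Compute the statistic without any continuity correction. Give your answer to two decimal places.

Row totals: 147, 42. Column totals: 96, 93. Grand total N = 189.
Expected counts (row total × column total / N):
  Control, Correct: 147×96/189 = 74.667
  Control, Incorrect: 147×93/189 = 72.333
  Treatment, Correct: 42×96/189 = 21.333
  Treatment, Incorrect: 42×93/189 = 20.667
Contributions (O − E)²/E:
  (72 − 74.667)²/74.667 = 0.0953
  (75 − 72.333)²/72.333 = 0.0983
  (24 − 21.333)²/21.333 = 0.3334
  (18 − 20.667)²/20.667 = 0.3442
χ² = 0.0953 + 0.0983 + 0.3334 + 0.3442 = 0.87

0.87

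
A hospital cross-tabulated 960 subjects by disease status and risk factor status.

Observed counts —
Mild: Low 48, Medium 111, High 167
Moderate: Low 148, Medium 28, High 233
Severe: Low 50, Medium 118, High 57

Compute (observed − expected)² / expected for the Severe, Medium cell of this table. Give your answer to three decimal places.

55.398

Row total (Severe) = 225; column total (Medium) = 257; N = 960.
Expected count E = 225 × 257 / 960 = 60.2344.
Contribution = (O − E)²/E = (118 − 60.2344)² / 60.2344 = 55.398.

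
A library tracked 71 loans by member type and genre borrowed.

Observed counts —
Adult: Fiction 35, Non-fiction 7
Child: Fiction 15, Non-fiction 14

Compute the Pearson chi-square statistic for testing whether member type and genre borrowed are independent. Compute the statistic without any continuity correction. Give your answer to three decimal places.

Row totals: 42, 29. Column totals: 50, 21. Grand total N = 71.
Expected counts (row total × column total / N):
  Adult, Fiction: 42×50/71 = 29.5775
  Adult, Non-fiction: 42×21/71 = 12.4225
  Child, Fiction: 29×50/71 = 20.4225
  Child, Non-fiction: 29×21/71 = 8.5775
Contributions (O − E)²/E:
  (35 − 29.5775)²/29.5775 = 0.9941
  (7 − 12.4225)²/12.4225 = 2.3670
  (15 − 20.4225)²/20.4225 = 1.4398
  (14 − 8.5775)²/8.5775 = 3.4280
χ² = 0.9941 + 2.3670 + 1.4398 + 3.4280 = 8.229

8.229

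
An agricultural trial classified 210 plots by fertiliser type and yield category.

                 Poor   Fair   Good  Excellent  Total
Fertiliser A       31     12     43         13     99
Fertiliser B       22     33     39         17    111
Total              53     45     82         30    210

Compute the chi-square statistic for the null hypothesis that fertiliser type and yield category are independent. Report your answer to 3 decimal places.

11.408

Grand total N = 210.
Expected counts (row total × column total / N):
  Fertiliser A, Poor: 99×53/210 = 24.985714
  Fertiliser A, Fair: 99×45/210 = 21.214286
  Fertiliser A, Good: 99×82/210 = 38.657143
  Fertiliser A, Excellent: 99×30/210 = 14.142857
  Fertiliser B, Poor: 111×53/210 = 28.014286
  Fertiliser B, Fair: 111×45/210 = 23.785714
  Fertiliser B, Good: 111×82/210 = 43.342857
  Fertiliser B, Excellent: 111×30/210 = 15.857143
Contributions (O − E)²/E:
  (31 − 24.985714)²/24.985714 = 1.4477
  (12 − 21.214286)²/21.214286 = 4.0022
  (43 − 38.657143)²/38.657143 = 0.4879
  (13 − 14.142857)²/14.142857 = 0.0924
  (22 − 28.014286)²/28.014286 = 1.2912
  (33 − 23.785714)²/23.785714 = 3.5695
  (39 − 43.342857)²/43.342857 = 0.4351
  (17 − 15.857143)²/15.857143 = 0.0824
χ² = 1.4477 + 4.0022 + 0.4879 + 0.0924 + 1.2912 + 3.5695 + 0.4351 + 0.0824 = 11.408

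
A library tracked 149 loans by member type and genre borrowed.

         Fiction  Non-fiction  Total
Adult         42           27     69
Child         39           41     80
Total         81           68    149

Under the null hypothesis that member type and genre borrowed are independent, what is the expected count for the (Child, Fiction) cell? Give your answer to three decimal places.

43.490

Row total (Child) = 80; column total (Fiction) = 81; grand total N = 149.
Expected count = (row total × column total) / N = 80 × 81 / 149 = 43.490.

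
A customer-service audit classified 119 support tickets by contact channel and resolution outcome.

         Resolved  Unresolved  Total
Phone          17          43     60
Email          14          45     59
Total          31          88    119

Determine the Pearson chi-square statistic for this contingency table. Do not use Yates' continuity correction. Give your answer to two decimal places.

0.33

Grand total N = 119.
Expected counts (row total × column total / N):
  Phone, Resolved: 60×31/119 = 15.630
  Phone, Unresolved: 60×88/119 = 44.370
  Email, Resolved: 59×31/119 = 15.370
  Email, Unresolved: 59×88/119 = 43.630
Contributions (O − E)²/E:
  (17 − 15.630)²/15.630 = 0.1201
  (43 − 44.370)²/44.370 = 0.0423
  (14 − 15.370)²/15.370 = 0.1221
  (45 − 43.630)²/43.630 = 0.0430
χ² = 0.1201 + 0.0423 + 0.1221 + 0.0430 = 0.33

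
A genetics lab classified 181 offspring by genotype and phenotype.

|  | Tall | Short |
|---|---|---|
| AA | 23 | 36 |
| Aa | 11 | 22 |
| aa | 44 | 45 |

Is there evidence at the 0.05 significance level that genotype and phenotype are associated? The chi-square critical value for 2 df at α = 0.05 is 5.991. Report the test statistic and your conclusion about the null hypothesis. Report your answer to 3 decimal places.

3.149; fail to reject H₀

Row totals: 59, 33, 89. Column totals: 78, 103. Grand total N = 181.
Expected counts (row total × column total / N):
  AA, Tall: 59×78/181 = 25.42541
  AA, Short: 59×103/181 = 33.57459
  Aa, Tall: 33×78/181 = 14.22099
  Aa, Short: 33×103/181 = 18.77901
  aa, Tall: 89×78/181 = 38.35359
  aa, Short: 89×103/181 = 50.64641
Contributions (O − E)²/E:
  (23 − 25.42541)²/25.42541 = 0.2314
  (36 − 33.57459)²/33.57459 = 0.1752
  (11 − 14.22099)²/14.22099 = 0.7295
  (22 − 18.77901)²/18.77901 = 0.5525
  (44 − 38.35359)²/38.35359 = 0.8313
  (45 − 50.64641)²/50.64641 = 0.6295
χ² = 0.2314 + 0.1752 + 0.7295 + 0.5525 + 0.8313 + 0.6295 = 3.149
df = (3−1)(2−1) = 2. Since 3.149 < 5.991, fail to reject the null hypothesis of independence at α = 0.05.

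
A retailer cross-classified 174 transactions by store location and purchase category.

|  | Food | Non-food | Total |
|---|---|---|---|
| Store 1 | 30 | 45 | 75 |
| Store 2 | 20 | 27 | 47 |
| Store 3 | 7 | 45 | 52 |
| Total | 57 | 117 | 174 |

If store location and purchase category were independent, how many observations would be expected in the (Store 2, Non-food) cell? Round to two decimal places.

31.60

Row total (Store 2) = 47; column total (Non-food) = 117; grand total N = 174.
Expected count = (row total × column total) / N = 47 × 117 / 174 = 31.60.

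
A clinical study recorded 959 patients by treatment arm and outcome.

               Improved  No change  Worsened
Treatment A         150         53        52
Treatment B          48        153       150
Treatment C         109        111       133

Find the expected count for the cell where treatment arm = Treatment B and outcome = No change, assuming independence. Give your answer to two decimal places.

116.02

Row total (Treatment B) = 351; column total (No change) = 317; grand total N = 959.
Expected count = (row total × column total) / N = 351 × 317 / 959 = 116.02.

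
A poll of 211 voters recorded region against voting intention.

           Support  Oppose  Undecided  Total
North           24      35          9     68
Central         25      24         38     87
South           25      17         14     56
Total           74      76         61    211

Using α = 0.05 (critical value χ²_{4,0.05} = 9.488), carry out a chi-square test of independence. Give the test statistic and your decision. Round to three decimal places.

Grand total N = 211.
Expected counts (row total × column total / N):
  North, Support: 68×74/211 = 23.8483
  North, Oppose: 68×76/211 = 24.4929
  North, Undecided: 68×61/211 = 19.6588
  Central, Support: 87×74/211 = 30.5118
  Central, Oppose: 87×76/211 = 31.3365
  Central, Undecided: 87×61/211 = 25.1517
  South, Support: 56×74/211 = 19.6398
  South, Oppose: 56×76/211 = 20.1706
  South, Undecided: 56×61/211 = 16.1896
Contributions (O − E)²/E:
  (24 − 23.8483)²/23.8483 = 0.0010
  (35 − 24.4929)²/24.4929 = 4.5074
  (9 − 19.6588)²/19.6588 = 5.7791
  (25 − 30.5118)²/30.5118 = 0.9957
  (24 − 31.3365)²/31.3365 = 1.7176
  (38 − 25.1517)²/25.1517 = 6.5633
  (25 − 19.6398)²/19.6398 = 1.4629
  (17 − 20.1706)²/20.1706 = 0.4984
  (14 − 16.1896)²/16.1896 = 0.2961
χ² = 0.0010 + 4.5074 + 5.7791 + 0.9957 + 1.7176 + 6.5633 + 1.4629 + 0.4984 + 0.2961 = 21.822
df = (3−1)(3−1) = 4. Since 21.822 > 9.488, reject the null hypothesis of independence at α = 0.05.

21.822; reject H₀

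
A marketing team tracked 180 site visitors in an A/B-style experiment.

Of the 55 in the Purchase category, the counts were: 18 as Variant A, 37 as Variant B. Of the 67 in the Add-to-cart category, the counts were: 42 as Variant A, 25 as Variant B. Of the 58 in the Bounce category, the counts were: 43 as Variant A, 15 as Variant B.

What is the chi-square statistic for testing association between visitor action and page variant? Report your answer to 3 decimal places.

21.079

Row totals: 55, 67, 58. Column totals: 103, 77. Grand total N = 180.
Expected counts (row total × column total / N):
  Purchase, Variant A: 55×103/180 = 31.4722
  Purchase, Variant B: 55×77/180 = 23.5278
  Add-to-cart, Variant A: 67×103/180 = 38.3389
  Add-to-cart, Variant B: 67×77/180 = 28.6611
  Bounce, Variant A: 58×103/180 = 33.1889
  Bounce, Variant B: 58×77/180 = 24.8111
Contributions (O − E)²/E:
  (18 − 31.4722)²/31.4722 = 5.7670
  (37 − 23.5278)²/23.5278 = 7.7143
  (42 − 38.3389)²/38.3389 = 0.3496
  (25 − 28.6611)²/28.6611 = 0.4677
  (43 − 33.1889)²/33.1889 = 2.9003
  (15 − 24.8111)²/24.8111 = 3.8796
χ² = 5.7670 + 7.7143 + 0.3496 + 0.4677 + 2.9003 + 3.8796 = 21.079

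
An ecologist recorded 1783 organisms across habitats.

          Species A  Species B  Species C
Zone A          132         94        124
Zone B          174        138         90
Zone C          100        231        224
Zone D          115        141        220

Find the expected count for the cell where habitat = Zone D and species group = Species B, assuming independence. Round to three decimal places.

161.247

Row total (Zone D) = 476; column total (Species B) = 604; grand total N = 1783.
Expected count = (row total × column total) / N = 476 × 604 / 1783 = 161.247.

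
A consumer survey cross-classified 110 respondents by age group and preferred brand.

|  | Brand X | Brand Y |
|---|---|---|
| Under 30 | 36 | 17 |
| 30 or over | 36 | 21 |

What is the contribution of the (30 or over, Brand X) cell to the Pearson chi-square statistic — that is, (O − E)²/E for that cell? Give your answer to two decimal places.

Row total (30 or over) = 57; column total (Brand X) = 72; N = 110.
Expected count E = 57 × 72 / 110 = 37.309.
Contribution = (O − E)²/E = (36 − 37.309)² / 37.309 = 0.05.

0.05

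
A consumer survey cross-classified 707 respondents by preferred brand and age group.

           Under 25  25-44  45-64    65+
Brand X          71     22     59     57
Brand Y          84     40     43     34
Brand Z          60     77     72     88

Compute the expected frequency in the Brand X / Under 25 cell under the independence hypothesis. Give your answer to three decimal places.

63.557

Row total (Brand X) = 209; column total (Under 25) = 215; grand total N = 707.
Expected count = (row total × column total) / N = 209 × 215 / 707 = 63.557.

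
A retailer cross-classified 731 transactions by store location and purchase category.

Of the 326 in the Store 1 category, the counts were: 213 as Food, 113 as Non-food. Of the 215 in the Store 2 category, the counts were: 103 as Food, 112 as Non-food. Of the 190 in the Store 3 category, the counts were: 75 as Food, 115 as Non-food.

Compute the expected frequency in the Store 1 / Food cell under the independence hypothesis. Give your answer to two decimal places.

Row total (Store 1) = 326; column total (Food) = 391; grand total N = 731.
Expected count = (row total × column total) / N = 326 × 391 / 731 = 174.37.

174.37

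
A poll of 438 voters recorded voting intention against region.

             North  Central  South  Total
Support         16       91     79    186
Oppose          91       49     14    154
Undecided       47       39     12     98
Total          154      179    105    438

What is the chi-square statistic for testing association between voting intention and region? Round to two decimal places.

Grand total N = 438.
Expected counts (row total × column total / N):
  Support, North: 186×154/438 = 65.397
  Support, Central: 186×179/438 = 76.014
  Support, South: 186×105/438 = 44.589
  Oppose, North: 154×154/438 = 54.146
  Oppose, Central: 154×179/438 = 62.936
  Oppose, South: 154×105/438 = 36.918
  Undecided, North: 98×154/438 = 34.457
  Undecided, Central: 98×179/438 = 40.050
  Undecided, South: 98×105/438 = 23.493
Contributions (O − E)²/E:
  (16 − 65.397)²/65.397 = 37.3116
  (91 − 76.014)²/76.014 = 2.9545
  (79 − 44.589)²/44.589 = 26.5563
  (91 − 54.146)²/54.146 = 25.0844
  (49 − 62.936)²/62.936 = 3.0859
  (14 − 36.918)²/36.918 = 14.2271
  (47 − 34.457)²/34.457 = 4.5659
  (39 − 40.050)²/40.050 = 0.0275
  (12 − 23.493)²/23.493 = 5.6225
χ² = 37.3116 + 2.9545 + 26.5563 + 25.0844 + 3.0859 + 14.2271 + 4.5659 + 0.0275 + 5.6225 = 119.44

119.44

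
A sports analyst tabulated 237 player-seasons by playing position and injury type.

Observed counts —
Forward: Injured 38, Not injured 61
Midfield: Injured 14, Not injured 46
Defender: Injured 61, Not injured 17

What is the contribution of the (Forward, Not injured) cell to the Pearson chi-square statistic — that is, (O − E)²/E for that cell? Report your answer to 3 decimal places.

1.635

Row total (Forward) = 99; column total (Not injured) = 124; N = 237.
Expected count E = 99 × 124 / 237 = 51.7975.
Contribution = (O − E)²/E = (61 − 51.7975)² / 51.7975 = 1.635.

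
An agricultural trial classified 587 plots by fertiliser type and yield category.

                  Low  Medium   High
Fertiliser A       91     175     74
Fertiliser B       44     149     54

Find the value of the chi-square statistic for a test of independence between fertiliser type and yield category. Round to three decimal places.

Row totals: 340, 247. Column totals: 135, 324, 128. Grand total N = 587.
Expected counts (row total × column total / N):
  Fertiliser A, Low: 340×135/587 = 78.1942
  Fertiliser A, Medium: 340×324/587 = 187.6661
  Fertiliser A, High: 340×128/587 = 74.1397
  Fertiliser B, Low: 247×135/587 = 56.8058
  Fertiliser B, Medium: 247×324/587 = 136.3339
  Fertiliser B, High: 247×128/587 = 53.8603
Contributions (O − E)²/E:
  (91 − 78.1942)²/78.1942 = 2.0972
  (175 − 187.6661)²/187.6661 = 0.8549
  (74 − 74.1397)²/74.1397 = 0.0003
  (44 − 56.8058)²/56.8058 = 2.8868
  (149 − 136.3339)²/136.3339 = 1.1767
  (54 − 53.8603)²/53.8603 = 0.0004
χ² = 2.0972 + 0.8549 + 0.0003 + 2.8868 + 1.1767 + 0.0004 = 7.016

7.016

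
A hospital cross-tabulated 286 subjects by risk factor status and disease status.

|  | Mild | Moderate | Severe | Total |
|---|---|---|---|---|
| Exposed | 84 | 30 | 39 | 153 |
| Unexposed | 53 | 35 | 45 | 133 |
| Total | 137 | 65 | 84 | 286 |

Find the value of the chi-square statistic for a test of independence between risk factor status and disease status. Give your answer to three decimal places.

6.461

Grand total N = 286.
Expected counts (row total × column total / N):
  Exposed, Mild: 153×137/286 = 73.2902
  Exposed, Moderate: 153×65/286 = 34.7727
  Exposed, Severe: 153×84/286 = 44.9371
  Unexposed, Mild: 133×137/286 = 63.7098
  Unexposed, Moderate: 133×65/286 = 30.2273
  Unexposed, Severe: 133×84/286 = 39.0629
Contributions (O − E)²/E:
  (84 − 73.2902)²/73.2902 = 1.5650
  (30 − 34.7727)²/34.7727 = 0.6551
  (39 − 44.9371)²/44.9371 = 0.7844
  (53 − 63.7098)²/63.7098 = 1.8003
  (35 − 30.2273)²/30.2273 = 0.7536
  (45 − 39.0629)²/39.0629 = 0.9024
χ² = 1.5650 + 0.6551 + 0.7844 + 1.8003 + 0.7536 + 0.9024 = 6.461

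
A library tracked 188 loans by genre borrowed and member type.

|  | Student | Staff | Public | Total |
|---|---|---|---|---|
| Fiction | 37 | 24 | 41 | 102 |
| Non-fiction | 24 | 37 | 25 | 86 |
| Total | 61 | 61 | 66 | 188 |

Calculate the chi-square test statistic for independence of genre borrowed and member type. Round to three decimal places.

Grand total N = 188.
Expected counts (row total × column total / N):
  Fiction, Student: 102×61/188 = 33.0957
  Fiction, Staff: 102×61/188 = 33.0957
  Fiction, Public: 102×66/188 = 35.8085
  Non-fiction, Student: 86×61/188 = 27.9043
  Non-fiction, Staff: 86×61/188 = 27.9043
  Non-fiction, Public: 86×66/188 = 30.1915
Contributions (O − E)²/E:
  (37 − 33.0957)²/33.0957 = 0.4606
  (24 − 33.0957)²/33.0957 = 2.4998
  (41 − 35.8085)²/35.8085 = 0.7527
  (24 − 27.9043)²/27.9043 = 0.5463
  (37 − 27.9043)²/27.9043 = 2.9648
  (25 − 30.1915)²/30.1915 = 0.8927
χ² = 0.4606 + 2.4998 + 0.7527 + 0.5463 + 2.9648 + 0.8927 = 8.117

8.117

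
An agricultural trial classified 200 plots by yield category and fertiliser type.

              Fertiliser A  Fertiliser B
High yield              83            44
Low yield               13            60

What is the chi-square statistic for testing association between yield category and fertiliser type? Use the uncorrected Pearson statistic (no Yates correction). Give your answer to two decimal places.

Row totals: 127, 73. Column totals: 96, 104. Grand total N = 200.
Expected counts (row total × column total / N):
  High yield, Fertiliser A: 127×96/200 = 60.960
  High yield, Fertiliser B: 127×104/200 = 66.040
  Low yield, Fertiliser A: 73×96/200 = 35.040
  Low yield, Fertiliser B: 73×104/200 = 37.960
Contributions (O − E)²/E:
  (83 − 60.960)²/60.960 = 7.9685
  (44 − 66.040)²/66.040 = 7.3556
  (13 − 35.040)²/35.040 = 13.8631
  (60 − 37.960)²/37.960 = 12.7967
χ² = 7.9685 + 7.3556 + 13.8631 + 12.7967 = 41.98

41.98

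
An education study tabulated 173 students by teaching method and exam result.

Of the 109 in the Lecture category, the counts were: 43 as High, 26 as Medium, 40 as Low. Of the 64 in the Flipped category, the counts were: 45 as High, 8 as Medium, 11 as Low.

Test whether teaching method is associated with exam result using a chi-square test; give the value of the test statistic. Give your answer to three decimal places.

Row totals: 109, 64. Column totals: 88, 34, 51. Grand total N = 173.
Expected counts (row total × column total / N):
  Lecture, High: 109×88/173 = 55.4451
  Lecture, Medium: 109×34/173 = 21.4220
  Lecture, Low: 109×51/173 = 32.1329
  Flipped, High: 64×88/173 = 32.5549
  Flipped, Medium: 64×34/173 = 12.5780
  Flipped, Low: 64×51/173 = 18.8671
Contributions (O − E)²/E:
  (43 − 55.4451)²/55.4451 = 2.7934
  (26 − 21.4220)²/21.4220 = 0.9783
  (40 − 32.1329)²/32.1329 = 1.9261
  (45 − 32.5549)²/32.5549 = 4.7575
  (8 − 12.5780)²/12.5780 = 1.6662
  (11 − 18.8671)²/18.8671 = 3.2804
χ² = 2.7934 + 0.9783 + 1.9261 + 4.7575 + 1.6662 + 3.2804 = 15.402

15.402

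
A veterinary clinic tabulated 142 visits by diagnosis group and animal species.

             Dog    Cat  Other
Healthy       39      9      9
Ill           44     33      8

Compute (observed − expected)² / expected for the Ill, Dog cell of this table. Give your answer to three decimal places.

0.650

Row total (Ill) = 85; column total (Dog) = 83; N = 142.
Expected count E = 85 × 83 / 142 = 49.6831.
Contribution = (O − E)²/E = (44 − 49.6831)² / 49.6831 = 0.650.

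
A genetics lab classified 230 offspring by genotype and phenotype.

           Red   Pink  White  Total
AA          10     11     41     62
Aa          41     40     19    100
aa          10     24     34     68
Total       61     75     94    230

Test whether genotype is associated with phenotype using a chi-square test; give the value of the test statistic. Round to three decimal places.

42.805

Grand total N = 230.
Expected counts (row total × column total / N):
  AA, Red: 62×61/230 = 16.4435
  AA, Pink: 62×75/230 = 20.2174
  AA, White: 62×94/230 = 25.3391
  Aa, Red: 100×61/230 = 26.5217
  Aa, Pink: 100×75/230 = 32.6087
  Aa, White: 100×94/230 = 40.8696
  aa, Red: 68×61/230 = 18.0348
  aa, Pink: 68×75/230 = 22.1739
  aa, White: 68×94/230 = 27.7913
Contributions (O − E)²/E:
  (10 − 16.4435)²/16.4435 = 2.5249
  (11 − 20.2174)²/20.2174 = 4.2023
  (41 − 25.3391)²/25.3391 = 9.6793
  (41 − 26.5217)²/26.5217 = 7.9038
  (40 − 32.6087)²/32.6087 = 1.6754
  (19 − 40.8696)²/40.8696 = 11.7026
  (10 − 18.0348)²/18.0348 = 3.5796
  (24 − 22.1739)²/22.1739 = 0.1504
  (34 − 27.7913)²/27.7913 = 1.3871
χ² = 2.5249 + 4.2023 + 9.6793 + 7.9038 + 1.6754 + 11.7026 + 3.5796 + 0.1504 + 1.3871 = 42.805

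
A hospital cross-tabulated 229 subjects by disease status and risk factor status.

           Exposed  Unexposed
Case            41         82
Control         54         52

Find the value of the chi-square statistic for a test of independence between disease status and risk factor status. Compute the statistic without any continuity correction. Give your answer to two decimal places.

7.27

Row totals: 123, 106. Column totals: 95, 134. Grand total N = 229.
Expected counts (row total × column total / N):
  Case, Exposed: 123×95/229 = 51.026
  Case, Unexposed: 123×134/229 = 71.974
  Control, Exposed: 106×95/229 = 43.974
  Control, Unexposed: 106×134/229 = 62.026
Contributions (O − E)²/E:
  (41 − 51.026)²/51.026 = 1.9700
  (82 − 71.974)²/71.974 = 1.3966
  (54 − 43.974)²/43.974 = 2.2859
  (52 − 62.026)²/62.026 = 1.6206
χ² = 1.9700 + 1.3966 + 2.2859 + 1.6206 = 7.27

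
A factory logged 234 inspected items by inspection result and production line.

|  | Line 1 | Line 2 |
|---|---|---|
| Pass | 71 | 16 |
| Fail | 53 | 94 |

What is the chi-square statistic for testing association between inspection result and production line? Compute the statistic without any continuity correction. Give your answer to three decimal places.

45.531

Row totals: 87, 147. Column totals: 124, 110. Grand total N = 234.
Expected counts (row total × column total / N):
  Pass, Line 1: 87×124/234 = 46.1026
  Pass, Line 2: 87×110/234 = 40.8974
  Fail, Line 1: 147×124/234 = 77.8974
  Fail, Line 2: 147×110/234 = 69.1026
Contributions (O − E)²/E:
  (71 − 46.1026)²/46.1026 = 13.4457
  (16 − 40.8974)²/40.8974 = 15.1570
  (53 − 77.8974)²/77.8974 = 7.9577
  (94 − 69.1026)²/69.1026 = 8.9704
χ² = 13.4457 + 15.1570 + 7.9577 + 8.9704 = 45.531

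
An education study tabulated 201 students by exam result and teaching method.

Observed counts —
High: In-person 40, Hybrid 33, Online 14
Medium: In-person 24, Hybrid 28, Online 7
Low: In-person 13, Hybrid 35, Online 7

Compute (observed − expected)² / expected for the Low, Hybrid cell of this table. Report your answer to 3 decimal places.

2.902

Row total (Low) = 55; column total (Hybrid) = 96; N = 201.
Expected count E = 55 × 96 / 201 = 26.2687.
Contribution = (O − E)²/E = (35 − 26.2687)² / 26.2687 = 2.902.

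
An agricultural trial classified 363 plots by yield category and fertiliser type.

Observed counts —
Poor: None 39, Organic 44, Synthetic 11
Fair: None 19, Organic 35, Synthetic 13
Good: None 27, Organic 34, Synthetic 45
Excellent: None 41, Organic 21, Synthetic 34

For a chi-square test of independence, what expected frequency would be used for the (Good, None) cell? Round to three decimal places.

36.793

Row total (Good) = 106; column total (None) = 126; grand total N = 363.
Expected count = (row total × column total) / N = 106 × 126 / 363 = 36.793.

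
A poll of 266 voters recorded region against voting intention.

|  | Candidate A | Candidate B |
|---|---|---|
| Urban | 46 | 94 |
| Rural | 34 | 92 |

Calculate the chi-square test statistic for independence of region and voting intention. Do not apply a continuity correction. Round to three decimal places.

1.088

Row totals: 140, 126. Column totals: 80, 186. Grand total N = 266.
Expected counts (row total × column total / N):
  Urban, Candidate A: 140×80/266 = 42.1053
  Urban, Candidate B: 140×186/266 = 97.8947
  Rural, Candidate A: 126×80/266 = 37.8947
  Rural, Candidate B: 126×186/266 = 88.1053
Contributions (O − E)²/E:
  (46 − 42.1053)²/42.1053 = 0.3603
  (94 − 97.8947)²/97.8947 = 0.1549
  (34 − 37.8947)²/37.8947 = 0.4003
  (92 − 88.1053)²/88.1053 = 0.1722
χ² = 0.3603 + 0.1549 + 0.4003 + 0.1722 = 1.088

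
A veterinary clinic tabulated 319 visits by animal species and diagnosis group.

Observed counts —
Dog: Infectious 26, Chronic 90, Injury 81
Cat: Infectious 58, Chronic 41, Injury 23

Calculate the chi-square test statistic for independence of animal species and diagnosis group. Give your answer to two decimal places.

47.88

Row totals: 197, 122. Column totals: 84, 131, 104. Grand total N = 319.
Expected counts (row total × column total / N):
  Dog, Infectious: 197×84/319 = 51.875
  Dog, Chronic: 197×131/319 = 80.900
  Dog, Injury: 197×104/319 = 64.226
  Cat, Infectious: 122×84/319 = 32.125
  Cat, Chronic: 122×131/319 = 50.100
  Cat, Injury: 122×104/319 = 39.774
Contributions (O − E)²/E:
  (26 − 51.875)²/51.875 = 12.9063
  (90 − 80.900)²/80.900 = 1.0236
  (81 − 64.226)²/64.226 = 4.3809
  (58 − 32.125)²/32.125 = 20.8410
  (41 − 50.100)²/50.100 = 1.6529
  (23 − 39.774)²/39.774 = 7.0741
χ² = 12.9063 + 1.0236 + 4.3809 + 20.8410 + 1.6529 + 7.0741 = 47.88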